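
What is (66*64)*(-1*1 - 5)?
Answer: -25344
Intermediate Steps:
(66*64)*(-1*1 - 5) = 4224*(-1 - 5) = 4224*(-6) = -25344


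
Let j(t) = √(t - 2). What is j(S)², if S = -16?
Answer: -18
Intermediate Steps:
j(t) = √(-2 + t)
j(S)² = (√(-2 - 16))² = (√(-18))² = (3*I*√2)² = -18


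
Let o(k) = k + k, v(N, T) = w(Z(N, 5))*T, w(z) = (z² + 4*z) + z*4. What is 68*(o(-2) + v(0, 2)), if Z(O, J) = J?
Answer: 8568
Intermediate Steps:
w(z) = z² + 8*z (w(z) = (z² + 4*z) + 4*z = z² + 8*z)
v(N, T) = 65*T (v(N, T) = (5*(8 + 5))*T = (5*13)*T = 65*T)
o(k) = 2*k
68*(o(-2) + v(0, 2)) = 68*(2*(-2) + 65*2) = 68*(-4 + 130) = 68*126 = 8568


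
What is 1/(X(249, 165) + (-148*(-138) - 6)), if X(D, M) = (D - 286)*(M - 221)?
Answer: 1/22490 ≈ 4.4464e-5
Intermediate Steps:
X(D, M) = (-286 + D)*(-221 + M)
1/(X(249, 165) + (-148*(-138) - 6)) = 1/((63206 - 286*165 - 221*249 + 249*165) + (-148*(-138) - 6)) = 1/((63206 - 47190 - 55029 + 41085) + (20424 - 6)) = 1/(2072 + 20418) = 1/22490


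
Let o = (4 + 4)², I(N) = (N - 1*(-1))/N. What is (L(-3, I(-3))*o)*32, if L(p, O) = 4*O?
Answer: 16384/3 ≈ 5461.3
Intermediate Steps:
I(N) = (1 + N)/N (I(N) = (N + 1)/N = (1 + N)/N)
o = 64 (o = 8² = 64)
(L(-3, I(-3))*o)*32 = ((4*((1 - 3)/(-3)))*64)*32 = ((4*(-⅓*(-2)))*64)*32 = ((4*(⅔))*64)*32 = ((8/3)*64)*32 = (512/3)*32 = 16384/3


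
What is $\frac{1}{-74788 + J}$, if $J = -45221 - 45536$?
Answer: $- \frac{1}{165545} \approx -6.0407 \cdot 10^{-6}$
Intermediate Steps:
$J = -90757$ ($J = -45221 - 45536 = -90757$)
$\frac{1}{-74788 + J} = \frac{1}{-74788 - 90757} = \frac{1}{-165545} = - \frac{1}{165545}$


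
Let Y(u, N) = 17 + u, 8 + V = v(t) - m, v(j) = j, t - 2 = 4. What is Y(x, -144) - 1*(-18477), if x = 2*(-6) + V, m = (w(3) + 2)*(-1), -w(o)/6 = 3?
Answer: 18464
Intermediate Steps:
t = 6 (t = 2 + 4 = 6)
w(o) = -18 (w(o) = -6*3 = -18)
m = 16 (m = (-18 + 2)*(-1) = -16*(-1) = 16)
V = -18 (V = -8 + (6 - 1*16) = -8 + (6 - 16) = -8 - 10 = -18)
x = -30 (x = 2*(-6) - 18 = -12 - 18 = -30)
Y(x, -144) - 1*(-18477) = (17 - 30) - 1*(-18477) = -13 + 18477 = 18464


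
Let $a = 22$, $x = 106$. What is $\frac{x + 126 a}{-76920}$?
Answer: $- \frac{1439}{38460} \approx -0.037416$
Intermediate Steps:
$\frac{x + 126 a}{-76920} = \frac{106 + 126 \cdot 22}{-76920} = \left(106 + 2772\right) \left(- \frac{1}{76920}\right) = 2878 \left(- \frac{1}{76920}\right) = - \frac{1439}{38460}$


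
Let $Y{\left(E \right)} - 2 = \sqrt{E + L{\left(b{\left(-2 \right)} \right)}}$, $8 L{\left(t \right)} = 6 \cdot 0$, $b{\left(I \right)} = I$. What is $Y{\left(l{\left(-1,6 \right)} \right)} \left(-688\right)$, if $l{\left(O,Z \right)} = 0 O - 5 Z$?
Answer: $-1376 - 688 i \sqrt{30} \approx -1376.0 - 3768.3 i$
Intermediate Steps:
$L{\left(t \right)} = 0$ ($L{\left(t \right)} = \frac{6 \cdot 0}{8} = \frac{1}{8} \cdot 0 = 0$)
$l{\left(O,Z \right)} = - 5 Z$ ($l{\left(O,Z \right)} = 0 - 5 Z = - 5 Z$)
$Y{\left(E \right)} = 2 + \sqrt{E}$ ($Y{\left(E \right)} = 2 + \sqrt{E + 0} = 2 + \sqrt{E}$)
$Y{\left(l{\left(-1,6 \right)} \right)} \left(-688\right) = \left(2 + \sqrt{\left(-5\right) 6}\right) \left(-688\right) = \left(2 + \sqrt{-30}\right) \left(-688\right) = \left(2 + i \sqrt{30}\right) \left(-688\right) = -1376 - 688 i \sqrt{30}$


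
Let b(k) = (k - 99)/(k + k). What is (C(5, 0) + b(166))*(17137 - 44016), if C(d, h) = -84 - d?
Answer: 792419799/332 ≈ 2.3868e+6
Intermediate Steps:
b(k) = (-99 + k)/(2*k) (b(k) = (-99 + k)/((2*k)) = (-99 + k)*(1/(2*k)) = (-99 + k)/(2*k))
(C(5, 0) + b(166))*(17137 - 44016) = ((-84 - 1*5) + (1/2)*(-99 + 166)/166)*(17137 - 44016) = ((-84 - 5) + (1/2)*(1/166)*67)*(-26879) = (-89 + 67/332)*(-26879) = -29481/332*(-26879) = 792419799/332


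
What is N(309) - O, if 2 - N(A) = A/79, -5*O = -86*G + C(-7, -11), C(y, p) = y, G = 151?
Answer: -1027202/395 ≈ -2600.5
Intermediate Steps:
O = 12993/5 (O = -(-86*151 - 7)/5 = -(-12986 - 7)/5 = -⅕*(-12993) = 12993/5 ≈ 2598.6)
N(A) = 2 - A/79
N(309) - O = (2 - 1/79*309) - 1*12993/5 = (2 - 309/79) - 12993/5 = -151/79 - 12993/5 = -1027202/395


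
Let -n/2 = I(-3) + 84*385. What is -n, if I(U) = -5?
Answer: 64670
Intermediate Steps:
n = -64670 (n = -2*(-5 + 84*385) = -2*(-5 + 32340) = -2*32335 = -64670)
-n = -1*(-64670) = 64670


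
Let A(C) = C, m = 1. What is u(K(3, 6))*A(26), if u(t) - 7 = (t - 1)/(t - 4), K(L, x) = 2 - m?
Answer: 182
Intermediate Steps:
K(L, x) = 1 (K(L, x) = 2 - 1*1 = 2 - 1 = 1)
u(t) = 7 + (-1 + t)/(-4 + t) (u(t) = 7 + (t - 1)/(t - 4) = 7 + (-1 + t)/(-4 + t))
u(K(3, 6))*A(26) = ((-29 + 8*1)/(-4 + 1))*26 = ((-29 + 8)/(-3))*26 = -1/3*(-21)*26 = 7*26 = 182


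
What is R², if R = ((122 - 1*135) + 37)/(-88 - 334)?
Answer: 144/44521 ≈ 0.0032344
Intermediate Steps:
R = -12/211 (R = ((122 - 135) + 37)/(-422) = (-13 + 37)*(-1/422) = 24*(-1/422) = -12/211 ≈ -0.056872)
R² = (-12/211)² = 144/44521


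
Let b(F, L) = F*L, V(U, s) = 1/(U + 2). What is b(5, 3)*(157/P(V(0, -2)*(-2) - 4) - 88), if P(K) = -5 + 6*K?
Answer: -9711/7 ≈ -1387.3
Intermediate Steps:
V(U, s) = 1/(2 + U)
b(5, 3)*(157/P(V(0, -2)*(-2) - 4) - 88) = (5*3)*(157/(-5 + 6*(-2/(2 + 0) - 4)) - 88) = 15*(157/(-5 + 6*(-2/2 - 4)) - 88) = 15*(157/(-5 + 6*((½)*(-2) - 4)) - 88) = 15*(157/(-5 + 6*(-1 - 4)) - 88) = 15*(157/(-5 + 6*(-5)) - 88) = 15*(157/(-5 - 30) - 88) = 15*(157/(-35) - 88) = 15*(157*(-1/35) - 88) = 15*(-157/35 - 88) = 15*(-3237/35) = -9711/7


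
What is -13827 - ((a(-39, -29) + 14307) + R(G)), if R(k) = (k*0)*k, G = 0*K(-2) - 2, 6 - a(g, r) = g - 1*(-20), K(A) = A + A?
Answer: -28159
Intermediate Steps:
K(A) = 2*A
a(g, r) = -14 - g (a(g, r) = 6 - (g - 1*(-20)) = 6 - (g + 20) = 6 - (20 + g) = 6 + (-20 - g) = -14 - g)
G = -2 (G = 0*(2*(-2)) - 2 = 0*(-4) - 2 = 0 - 2 = -2)
R(k) = 0 (R(k) = 0*k = 0)
-13827 - ((a(-39, -29) + 14307) + R(G)) = -13827 - (((-14 - 1*(-39)) + 14307) + 0) = -13827 - (((-14 + 39) + 14307) + 0) = -13827 - ((25 + 14307) + 0) = -13827 - (14332 + 0) = -13827 - 1*14332 = -13827 - 14332 = -28159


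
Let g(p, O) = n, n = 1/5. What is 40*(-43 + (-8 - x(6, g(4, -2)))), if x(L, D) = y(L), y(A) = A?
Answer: -2280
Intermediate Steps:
n = 1/5 ≈ 0.20000
g(p, O) = 1/5
x(L, D) = L
40*(-43 + (-8 - x(6, g(4, -2)))) = 40*(-43 + (-8 - 1*6)) = 40*(-43 + (-8 - 6)) = 40*(-43 - 14) = 40*(-57) = -2280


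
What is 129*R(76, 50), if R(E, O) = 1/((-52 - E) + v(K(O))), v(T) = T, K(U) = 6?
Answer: -129/122 ≈ -1.0574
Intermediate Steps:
R(E, O) = 1/(-46 - E) (R(E, O) = 1/((-52 - E) + 6) = 1/(-46 - E))
129*R(76, 50) = 129*(-1/(46 + 76)) = 129*(-1/122) = -129/122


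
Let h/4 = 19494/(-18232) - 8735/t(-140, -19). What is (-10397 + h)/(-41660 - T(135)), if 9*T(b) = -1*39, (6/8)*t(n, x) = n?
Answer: 1955346123/7974394204 ≈ 0.24520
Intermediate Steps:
t(n, x) = 4*n/3
T(b) = -13/3 (T(b) = (-1*39)/9 = (⅑)*(-39) = -13/3)
h = 11671323/63812 (h = 4*(19494/(-18232) - 8735/((4/3)*(-140))) = 4*(19494*(-1/18232) - 8735/(-560/3)) = 4*(-9747/9116 - 8735*(-3/560)) = 4*(-9747/9116 + 5241/112) = 4*(11671323/255248) = 11671323/63812 ≈ 182.90)
(-10397 + h)/(-41660 - T(135)) = (-10397 + 11671323/63812)/(-41660 - 1*(-13/3)) = -651782041/(63812*(-41660 + 13/3)) = -651782041/(63812*(-124967/3)) = -651782041/63812*(-3/124967) = 1955346123/7974394204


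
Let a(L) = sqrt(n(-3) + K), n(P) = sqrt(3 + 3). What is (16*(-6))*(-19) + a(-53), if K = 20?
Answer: 1824 + sqrt(20 + sqrt(6)) ≈ 1828.7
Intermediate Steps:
n(P) = sqrt(6)
a(L) = sqrt(20 + sqrt(6)) (a(L) = sqrt(sqrt(6) + 20) = sqrt(20 + sqrt(6)))
(16*(-6))*(-19) + a(-53) = (16*(-6))*(-19) + sqrt(20 + sqrt(6)) = -96*(-19) + sqrt(20 + sqrt(6)) = 1824 + sqrt(20 + sqrt(6))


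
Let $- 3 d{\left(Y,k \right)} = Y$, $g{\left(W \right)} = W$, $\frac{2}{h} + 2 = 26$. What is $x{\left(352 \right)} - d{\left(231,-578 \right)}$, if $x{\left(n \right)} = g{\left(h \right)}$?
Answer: $\frac{925}{12} \approx 77.083$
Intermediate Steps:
$h = \frac{1}{12}$ ($h = \frac{2}{-2 + 26} = \frac{2}{24} = 2 \cdot \frac{1}{24} = \frac{1}{12} \approx 0.083333$)
$x{\left(n \right)} = \frac{1}{12}$
$d{\left(Y,k \right)} = - \frac{Y}{3}$
$x{\left(352 \right)} - d{\left(231,-578 \right)} = \frac{1}{12} - \left(- \frac{1}{3}\right) 231 = \frac{1}{12} - -77 = \frac{1}{12} + 77 = \frac{925}{12}$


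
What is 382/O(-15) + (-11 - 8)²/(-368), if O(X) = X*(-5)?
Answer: 113501/27600 ≈ 4.1124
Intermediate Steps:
O(X) = -5*X
382/O(-15) + (-11 - 8)²/(-368) = 382/((-5*(-15))) + (-11 - 8)²/(-368) = 382/75 + (-19)²*(-1/368) = 382*(1/75) + 361*(-1/368) = 382/75 - 361/368 = 113501/27600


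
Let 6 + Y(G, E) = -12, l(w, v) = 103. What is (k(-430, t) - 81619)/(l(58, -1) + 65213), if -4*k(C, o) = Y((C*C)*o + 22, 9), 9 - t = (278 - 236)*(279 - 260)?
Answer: -163229/130632 ≈ -1.2495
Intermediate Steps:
t = -789 (t = 9 - (278 - 236)*(279 - 260) = 9 - 42*19 = 9 - 1*798 = 9 - 798 = -789)
Y(G, E) = -18 (Y(G, E) = -6 - 12 = -18)
k(C, o) = 9/2 (k(C, o) = -¼*(-18) = 9/2)
(k(-430, t) - 81619)/(l(58, -1) + 65213) = (9/2 - 81619)/(103 + 65213) = -163229/2/65316 = -163229/2*1/65316 = -163229/130632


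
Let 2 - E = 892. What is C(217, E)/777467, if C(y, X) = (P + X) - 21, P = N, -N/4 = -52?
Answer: -703/777467 ≈ -0.00090422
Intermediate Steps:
E = -890 (E = 2 - 1*892 = 2 - 892 = -890)
N = 208 (N = -4*(-52) = 208)
P = 208
C(y, X) = 187 + X (C(y, X) = (208 + X) - 21 = 187 + X)
C(217, E)/777467 = (187 - 890)/777467 = -703*1/777467 = -703/777467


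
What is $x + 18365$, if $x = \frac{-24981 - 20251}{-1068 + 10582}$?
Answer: $\frac{87339689}{4757} \approx 18360.0$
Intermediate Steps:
$x = - \frac{22616}{4757}$ ($x = - \frac{45232}{9514} = \left(-45232\right) \frac{1}{9514} = - \frac{22616}{4757} \approx -4.7543$)
$x + 18365 = - \frac{22616}{4757} + 18365 = \frac{87339689}{4757}$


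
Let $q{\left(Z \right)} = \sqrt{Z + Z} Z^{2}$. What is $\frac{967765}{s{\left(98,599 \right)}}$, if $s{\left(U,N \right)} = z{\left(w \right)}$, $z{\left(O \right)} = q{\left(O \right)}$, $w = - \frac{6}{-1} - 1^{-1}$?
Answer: $\frac{193553 \sqrt{10}}{50} \approx 12241.0$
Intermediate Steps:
$w = 5$ ($w = \left(-6\right) \left(-1\right) - 1 = 6 - 1 = 5$)
$q{\left(Z \right)} = \sqrt{2} Z^{\frac{5}{2}}$ ($q{\left(Z \right)} = \sqrt{2 Z} Z^{2} = \sqrt{2} \sqrt{Z} Z^{2} = \sqrt{2} Z^{\frac{5}{2}}$)
$z{\left(O \right)} = \sqrt{2} O^{\frac{5}{2}}$
$s{\left(U,N \right)} = 25 \sqrt{10}$ ($s{\left(U,N \right)} = \sqrt{2} \cdot 5^{\frac{5}{2}} = \sqrt{2} \cdot 25 \sqrt{5} = 25 \sqrt{10}$)
$\frac{967765}{s{\left(98,599 \right)}} = \frac{967765}{25 \sqrt{10}} = 967765 \frac{\sqrt{10}}{250} = \frac{193553 \sqrt{10}}{50}$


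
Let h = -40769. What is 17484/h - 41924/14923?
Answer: -1970113288/608395787 ≈ -3.2382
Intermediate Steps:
17484/h - 41924/14923 = 17484/(-40769) - 41924/14923 = 17484*(-1/40769) - 41924*1/14923 = -17484/40769 - 41924/14923 = -1970113288/608395787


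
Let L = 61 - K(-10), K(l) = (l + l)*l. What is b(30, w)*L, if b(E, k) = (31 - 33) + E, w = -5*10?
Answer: -3892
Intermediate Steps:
K(l) = 2*l**2 (K(l) = (2*l)*l = 2*l**2)
w = -50
b(E, k) = -2 + E
L = -139 (L = 61 - 2*(-10)**2 = 61 - 2*100 = 61 - 1*200 = 61 - 200 = -139)
b(30, w)*L = (-2 + 30)*(-139) = 28*(-139) = -3892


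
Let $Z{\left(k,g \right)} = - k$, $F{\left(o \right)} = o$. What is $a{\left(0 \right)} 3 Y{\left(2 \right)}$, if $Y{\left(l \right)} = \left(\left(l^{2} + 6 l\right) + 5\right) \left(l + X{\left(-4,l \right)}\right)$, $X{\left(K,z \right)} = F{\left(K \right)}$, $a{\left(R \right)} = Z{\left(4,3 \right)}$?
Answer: $504$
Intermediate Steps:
$a{\left(R \right)} = -4$ ($a{\left(R \right)} = \left(-1\right) 4 = -4$)
$X{\left(K,z \right)} = K$
$Y{\left(l \right)} = \left(-4 + l\right) \left(5 + l^{2} + 6 l\right)$ ($Y{\left(l \right)} = \left(\left(l^{2} + 6 l\right) + 5\right) \left(l - 4\right) = \left(5 + l^{2} + 6 l\right) \left(-4 + l\right) = \left(-4 + l\right) \left(5 + l^{2} + 6 l\right)$)
$a{\left(0 \right)} 3 Y{\left(2 \right)} = \left(-4\right) 3 \left(-20 + 2^{3} - 38 + 2 \cdot 2^{2}\right) = - 12 \left(-20 + 8 - 38 + 2 \cdot 4\right) = - 12 \left(-20 + 8 - 38 + 8\right) = \left(-12\right) \left(-42\right) = 504$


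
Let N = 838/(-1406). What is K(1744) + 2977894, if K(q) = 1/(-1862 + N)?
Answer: 3899269292367/1309405 ≈ 2.9779e+6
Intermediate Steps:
N = -419/703 (N = 838*(-1/1406) = -419/703 ≈ -0.59602)
K(q) = -703/1309405 (K(q) = 1/(-1862 - 419/703) = 1/(-1309405/703) = -703/1309405)
K(1744) + 2977894 = -703/1309405 + 2977894 = 3899269292367/1309405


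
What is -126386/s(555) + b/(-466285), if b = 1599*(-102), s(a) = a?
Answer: -11768275324/51757635 ≈ -227.37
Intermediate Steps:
b = -163098
-126386/s(555) + b/(-466285) = -126386/555 - 163098/(-466285) = -126386*1/555 - 163098*(-1/466285) = -126386/555 + 163098/466285 = -11768275324/51757635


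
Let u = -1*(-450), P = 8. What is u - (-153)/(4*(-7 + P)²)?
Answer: 1953/4 ≈ 488.25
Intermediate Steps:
u = 450
u - (-153)/(4*(-7 + P)²) = 450 - (-153)/(4*(-7 + 8)²) = 450 - (-153)/(4*1²) = 450 - (-153)/(4*1) = 450 - (-153)/4 = 450 - 1*(-153/4) = 450 + 153/4 = 1953/4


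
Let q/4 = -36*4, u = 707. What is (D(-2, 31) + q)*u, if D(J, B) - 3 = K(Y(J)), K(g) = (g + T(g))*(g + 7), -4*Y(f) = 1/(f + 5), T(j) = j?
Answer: -29226673/72 ≈ -4.0593e+5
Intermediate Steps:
Y(f) = -1/(4*(5 + f)) (Y(f) = -1/(4*(f + 5)) = -1/(4*(5 + f)))
K(g) = 2*g*(7 + g) (K(g) = (g + g)*(g + 7) = (2*g)*(7 + g) = 2*g*(7 + g))
D(J, B) = 3 - 2*(7 - 1/(20 + 4*J))/(20 + 4*J) (D(J, B) = 3 + 2*(-1/(20 + 4*J))*(7 - 1/(20 + 4*J)) = 3 - 2*(7 - 1/(20 + 4*J))/(20 + 4*J))
q = -576 (q = 4*(-36*4) = 4*(-144) = -576)
(D(-2, 31) + q)*u = ((461 + 24*(-2)² + 212*(-2))/(8*(25 + (-2)² + 10*(-2))) - 576)*707 = ((461 + 24*4 - 424)/(8*(25 + 4 - 20)) - 576)*707 = ((⅛)*(461 + 96 - 424)/9 - 576)*707 = ((⅛)*(⅑)*133 - 576)*707 = (133/72 - 576)*707 = -41339/72*707 = -29226673/72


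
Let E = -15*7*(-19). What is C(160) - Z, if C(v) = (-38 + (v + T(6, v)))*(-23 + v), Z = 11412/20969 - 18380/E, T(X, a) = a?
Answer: 323308950710/8366631 ≈ 38643.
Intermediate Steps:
E = 1995 (E = -105*(-19) = 1995)
Z = -72528656/8366631 (Z = 11412/20969 - 18380/1995 = 11412*(1/20969) - 18380*1/1995 = 11412/20969 - 3676/399 = -72528656/8366631 ≈ -8.6688)
C(v) = (-38 + 2*v)*(-23 + v) (C(v) = (-38 + (v + v))*(-23 + v) = (-38 + 2*v)*(-23 + v))
C(160) - Z = (874 - 84*160 + 2*160²) - 1*(-72528656/8366631) = (874 - 13440 + 2*25600) + 72528656/8366631 = (874 - 13440 + 51200) + 72528656/8366631 = 38634 + 72528656/8366631 = 323308950710/8366631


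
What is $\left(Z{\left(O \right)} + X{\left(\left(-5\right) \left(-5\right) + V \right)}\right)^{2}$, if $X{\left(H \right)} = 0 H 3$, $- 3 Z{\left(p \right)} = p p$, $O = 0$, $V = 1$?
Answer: $0$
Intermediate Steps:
$Z{\left(p \right)} = - \frac{p^{2}}{3}$ ($Z{\left(p \right)} = - \frac{p p}{3} = - \frac{p^{2}}{3}$)
$X{\left(H \right)} = 0$ ($X{\left(H \right)} = 0 \cdot 3 = 0$)
$\left(Z{\left(O \right)} + X{\left(\left(-5\right) \left(-5\right) + V \right)}\right)^{2} = \left(- \frac{0^{2}}{3} + 0\right)^{2} = \left(\left(- \frac{1}{3}\right) 0 + 0\right)^{2} = \left(0 + 0\right)^{2} = 0^{2} = 0$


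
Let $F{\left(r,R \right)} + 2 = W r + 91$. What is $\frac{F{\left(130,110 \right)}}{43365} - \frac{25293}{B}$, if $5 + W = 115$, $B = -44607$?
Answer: $\frac{579560356}{644794185} \approx 0.89883$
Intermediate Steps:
$W = 110$ ($W = -5 + 115 = 110$)
$F{\left(r,R \right)} = 89 + 110 r$ ($F{\left(r,R \right)} = -2 + \left(110 r + 91\right) = -2 + \left(91 + 110 r\right) = 89 + 110 r$)
$\frac{F{\left(130,110 \right)}}{43365} - \frac{25293}{B} = \frac{89 + 110 \cdot 130}{43365} - \frac{25293}{-44607} = \left(89 + 14300\right) \frac{1}{43365} - - \frac{8431}{14869} = 14389 \cdot \frac{1}{43365} + \frac{8431}{14869} = \frac{14389}{43365} + \frac{8431}{14869} = \frac{579560356}{644794185}$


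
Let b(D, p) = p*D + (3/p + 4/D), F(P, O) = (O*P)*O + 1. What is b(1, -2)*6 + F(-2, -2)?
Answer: -4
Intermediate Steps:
F(P, O) = 1 + P*O² (F(P, O) = P*O² + 1 = 1 + P*O²)
b(D, p) = 3/p + 4/D + D*p (b(D, p) = D*p + (3/p + 4/D) = 3/p + 4/D + D*p)
b(1, -2)*6 + F(-2, -2) = (3/(-2) + 4/1 + 1*(-2))*6 + (1 - 2*(-2)²) = (3*(-½) + 4*1 - 2)*6 + (1 - 2*4) = (-3/2 + 4 - 2)*6 + (1 - 8) = (½)*6 - 7 = 3 - 7 = -4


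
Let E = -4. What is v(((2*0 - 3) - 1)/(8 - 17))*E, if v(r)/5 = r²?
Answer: -320/81 ≈ -3.9506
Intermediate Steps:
v(r) = 5*r²
v(((2*0 - 3) - 1)/(8 - 17))*E = (5*(((2*0 - 3) - 1)/(8 - 17))²)*(-4) = (5*(((0 - 3) - 1)/(-9))²)*(-4) = (5*((-3 - 1)*(-⅑))²)*(-4) = (5*(-4*(-⅑))²)*(-4) = (5*(4/9)²)*(-4) = (5*(16/81))*(-4) = (80/81)*(-4) = -320/81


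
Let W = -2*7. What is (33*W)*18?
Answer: -8316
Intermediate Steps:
W = -14
(33*W)*18 = (33*(-14))*18 = -462*18 = -8316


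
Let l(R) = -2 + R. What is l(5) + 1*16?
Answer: 19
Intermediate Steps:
l(5) + 1*16 = (-2 + 5) + 1*16 = 3 + 16 = 19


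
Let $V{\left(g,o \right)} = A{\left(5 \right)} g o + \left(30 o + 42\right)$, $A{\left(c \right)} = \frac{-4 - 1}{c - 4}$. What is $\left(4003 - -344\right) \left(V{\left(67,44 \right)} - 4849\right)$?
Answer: $-79232769$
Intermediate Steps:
$A{\left(c \right)} = - \frac{5}{-4 + c}$
$V{\left(g,o \right)} = 42 + 30 o - 5 g o$ ($V{\left(g,o \right)} = - \frac{5}{-4 + 5} g o + \left(30 o + 42\right) = - \frac{5}{1} g o + \left(42 + 30 o\right) = \left(-5\right) 1 g o + \left(42 + 30 o\right) = - 5 g o + \left(42 + 30 o\right) = 42 + 30 o - 5 g o$)
$\left(4003 - -344\right) \left(V{\left(67,44 \right)} - 4849\right) = \left(4003 - -344\right) \left(\left(42 + 30 \cdot 44 - 335 \cdot 44\right) - 4849\right) = \left(4003 + \left(-514 + 858\right)\right) \left(\left(42 + 1320 - 14740\right) - 4849\right) = \left(4003 + 344\right) \left(-13378 - 4849\right) = 4347 \left(-18227\right) = -79232769$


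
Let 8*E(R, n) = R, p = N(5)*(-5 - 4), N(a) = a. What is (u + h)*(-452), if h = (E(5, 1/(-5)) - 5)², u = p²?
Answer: -14783225/16 ≈ -9.2395e+5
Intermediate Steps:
p = -45 (p = 5*(-5 - 4) = 5*(-9) = -45)
E(R, n) = R/8
u = 2025 (u = (-45)² = 2025)
h = 1225/64 (h = ((⅛)*5 - 5)² = (5/8 - 5)² = (-35/8)² = 1225/64 ≈ 19.141)
(u + h)*(-452) = (2025 + 1225/64)*(-452) = (130825/64)*(-452) = -14783225/16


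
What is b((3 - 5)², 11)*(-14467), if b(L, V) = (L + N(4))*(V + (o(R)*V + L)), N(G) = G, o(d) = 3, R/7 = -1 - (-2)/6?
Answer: -5555328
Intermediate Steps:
R = -14/3 (R = 7*(-1 - (-2)/6) = 7*(-1 - 1*(-⅓)) = 7*(-1 + ⅓) = 7*(-⅔) = -14/3 ≈ -4.6667)
b(L, V) = (4 + L)*(L + 4*V) (b(L, V) = (L + 4)*(V + (3*V + L)) = (4 + L)*(V + (L + 3*V)) = (4 + L)*(L + 4*V))
b((3 - 5)², 11)*(-14467) = (((3 - 5)²)² + 4*(3 - 5)² + 16*11 + 4*(3 - 5)²*11)*(-14467) = (((-2)²)² + 4*(-2)² + 176 + 4*(-2)²*11)*(-14467) = (4² + 4*4 + 176 + 4*4*11)*(-14467) = (16 + 16 + 176 + 176)*(-14467) = 384*(-14467) = -5555328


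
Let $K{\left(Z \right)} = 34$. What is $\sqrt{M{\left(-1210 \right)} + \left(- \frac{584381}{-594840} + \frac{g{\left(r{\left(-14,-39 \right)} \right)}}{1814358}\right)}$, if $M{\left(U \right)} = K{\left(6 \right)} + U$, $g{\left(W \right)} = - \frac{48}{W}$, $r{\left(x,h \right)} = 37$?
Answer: $\frac{i \sqrt{13011627436561587141230212290}}{3327695864220} \approx 34.279 i$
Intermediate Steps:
$M{\left(U \right)} = 34 + U$
$\sqrt{M{\left(-1210 \right)} + \left(- \frac{584381}{-594840} + \frac{g{\left(r{\left(-14,-39 \right)} \right)}}{1814358}\right)} = \sqrt{\left(34 - 1210\right) + \left(- \frac{584381}{-594840} + \frac{\left(-48\right) \frac{1}{37}}{1814358}\right)} = \sqrt{-1176 + \left(\left(-584381\right) \left(- \frac{1}{594840}\right) + \left(-48\right) \frac{1}{37} \cdot \frac{1}{1814358}\right)} = \sqrt{-1176 + \left(\frac{584381}{594840} - \frac{8}{11188541}\right)} = \sqrt{-1176 + \frac{6538366019401}{6655391728440}} = \sqrt{- \frac{7820202306626039}{6655391728440}} = \frac{i \sqrt{13011627436561587141230212290}}{3327695864220}$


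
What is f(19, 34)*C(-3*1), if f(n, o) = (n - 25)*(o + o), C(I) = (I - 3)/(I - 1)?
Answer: -612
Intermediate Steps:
C(I) = (-3 + I)/(-1 + I)
f(n, o) = 2*o*(-25 + n) (f(n, o) = (-25 + n)*(2*o) = 2*o*(-25 + n))
f(19, 34)*C(-3*1) = (2*34*(-25 + 19))*((-3 - 3*1)/(-1 - 3*1)) = (2*34*(-6))*((-3 - 3)/(-1 - 3)) = -408*(-6)/(-4) = -(-102)*(-6) = -408*3/2 = -612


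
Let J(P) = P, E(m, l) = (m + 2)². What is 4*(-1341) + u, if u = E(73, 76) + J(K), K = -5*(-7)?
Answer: 296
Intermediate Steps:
E(m, l) = (2 + m)²
K = 35
u = 5660 (u = (2 + 73)² + 35 = 75² + 35 = 5625 + 35 = 5660)
4*(-1341) + u = 4*(-1341) + 5660 = -5364 + 5660 = 296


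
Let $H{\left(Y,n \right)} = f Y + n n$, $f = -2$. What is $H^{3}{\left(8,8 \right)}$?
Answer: $110592$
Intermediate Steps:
$H{\left(Y,n \right)} = n^{2} - 2 Y$ ($H{\left(Y,n \right)} = - 2 Y + n n = - 2 Y + n^{2} = n^{2} - 2 Y$)
$H^{3}{\left(8,8 \right)} = \left(8^{2} - 16\right)^{3} = \left(64 - 16\right)^{3} = 48^{3} = 110592$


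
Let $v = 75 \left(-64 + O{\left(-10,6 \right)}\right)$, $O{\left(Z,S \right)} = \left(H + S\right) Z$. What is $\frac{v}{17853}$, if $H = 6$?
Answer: $- \frac{4600}{5951} \approx -0.77298$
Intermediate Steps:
$O{\left(Z,S \right)} = Z \left(6 + S\right)$ ($O{\left(Z,S \right)} = \left(6 + S\right) Z = Z \left(6 + S\right)$)
$v = -13800$ ($v = 75 \left(-64 - 10 \left(6 + 6\right)\right) = 75 \left(-64 - 120\right) = 75 \left(-184\right) = -13800$)
$\frac{v}{17853} = - \frac{13800}{17853} = \left(-13800\right) \frac{1}{17853} = - \frac{4600}{5951}$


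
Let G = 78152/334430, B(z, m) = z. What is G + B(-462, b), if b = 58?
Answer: -77214254/167215 ≈ -461.77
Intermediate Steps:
G = 39076/167215 (G = 78152*(1/334430) = 39076/167215 ≈ 0.23369)
G + B(-462, b) = 39076/167215 - 462 = -77214254/167215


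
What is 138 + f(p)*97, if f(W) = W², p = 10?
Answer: 9838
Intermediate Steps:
138 + f(p)*97 = 138 + 10²*97 = 138 + 100*97 = 138 + 9700 = 9838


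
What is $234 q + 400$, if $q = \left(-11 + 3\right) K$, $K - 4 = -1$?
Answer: $-5216$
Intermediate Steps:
$K = 3$ ($K = 4 - 1 = 3$)
$q = -24$ ($q = \left(-11 + 3\right) 3 = \left(-8\right) 3 = -24$)
$234 q + 400 = 234 \left(-24\right) + 400 = -5616 + 400 = -5216$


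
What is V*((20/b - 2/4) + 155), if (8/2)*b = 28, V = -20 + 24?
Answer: 4406/7 ≈ 629.43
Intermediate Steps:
V = 4
b = 7 (b = (¼)*28 = 7)
V*((20/b - 2/4) + 155) = 4*((20/7 - 2/4) + 155) = 4*((20*(⅐) - 2*¼) + 155) = 4*((20/7 - ½) + 155) = 4*(33/14 + 155) = 4*(2203/14) = 4406/7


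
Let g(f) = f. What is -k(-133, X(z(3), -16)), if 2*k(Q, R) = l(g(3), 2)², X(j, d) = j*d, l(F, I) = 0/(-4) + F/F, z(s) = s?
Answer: -½ ≈ -0.50000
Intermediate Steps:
l(F, I) = 1 (l(F, I) = 0*(-¼) + 1 = 0 + 1 = 1)
X(j, d) = d*j
k(Q, R) = ½ (k(Q, R) = (½)*1² = (½)*1 = ½)
-k(-133, X(z(3), -16)) = -1*½ = -½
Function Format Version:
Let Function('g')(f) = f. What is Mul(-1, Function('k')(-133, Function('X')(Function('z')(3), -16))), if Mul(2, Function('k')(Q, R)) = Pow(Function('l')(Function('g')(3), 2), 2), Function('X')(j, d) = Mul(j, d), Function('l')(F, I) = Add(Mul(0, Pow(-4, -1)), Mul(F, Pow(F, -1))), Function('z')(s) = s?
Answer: Rational(-1, 2) ≈ -0.50000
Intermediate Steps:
Function('l')(F, I) = 1 (Function('l')(F, I) = Add(Mul(0, Rational(-1, 4)), 1) = Add(0, 1) = 1)
Function('X')(j, d) = Mul(d, j)
Function('k')(Q, R) = Rational(1, 2) (Function('k')(Q, R) = Mul(Rational(1, 2), Pow(1, 2)) = Mul(Rational(1, 2), 1) = Rational(1, 2))
Mul(-1, Function('k')(-133, Function('X')(Function('z')(3), -16))) = Mul(-1, Rational(1, 2)) = Rational(-1, 2)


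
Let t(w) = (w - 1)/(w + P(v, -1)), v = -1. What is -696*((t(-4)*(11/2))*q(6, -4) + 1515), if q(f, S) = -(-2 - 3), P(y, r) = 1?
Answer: -1086340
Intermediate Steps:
t(w) = (-1 + w)/(1 + w) (t(w) = (w - 1)/(w + 1) = (-1 + w)/(1 + w))
q(f, S) = 5 (q(f, S) = -1*(-5) = 5)
-696*((t(-4)*(11/2))*q(6, -4) + 1515) = -696*((((-1 - 4)/(1 - 4))*(11/2))*5 + 1515) = -696*(((-5/(-3))*(11*(½)))*5 + 1515) = -696*((-⅓*(-5)*(11/2))*5 + 1515) = -696*(((5/3)*(11/2))*5 + 1515) = -696*((55/6)*5 + 1515) = -696*(275/6 + 1515) = -696*9365/6 = -1086340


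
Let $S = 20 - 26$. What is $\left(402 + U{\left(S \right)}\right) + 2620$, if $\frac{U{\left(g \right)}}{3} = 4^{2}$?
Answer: $3070$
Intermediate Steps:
$S = -6$ ($S = 20 - 26 = -6$)
$U{\left(g \right)} = 48$ ($U{\left(g \right)} = 3 \cdot 4^{2} = 3 \cdot 16 = 48$)
$\left(402 + U{\left(S \right)}\right) + 2620 = \left(402 + 48\right) + 2620 = 450 + 2620 = 3070$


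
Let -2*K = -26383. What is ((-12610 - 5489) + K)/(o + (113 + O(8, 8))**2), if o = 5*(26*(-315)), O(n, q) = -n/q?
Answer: 9815/56812 ≈ 0.17276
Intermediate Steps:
K = 26383/2 (K = -1/2*(-26383) = 26383/2 ≈ 13192.)
O(n, q) = -n/q
o = -40950 (o = 5*(-8190) = -40950)
((-12610 - 5489) + K)/(o + (113 + O(8, 8))**2) = ((-12610 - 5489) + 26383/2)/(-40950 + (113 - 1*8/8)**2) = (-18099 + 26383/2)/(-40950 + (113 - 1*8*1/8)**2) = -9815/(2*(-40950 + (113 - 1)**2)) = -9815/(2*(-40950 + 112**2)) = -9815/(2*(-40950 + 12544)) = -9815/2/(-28406) = -9815/2*(-1/28406) = 9815/56812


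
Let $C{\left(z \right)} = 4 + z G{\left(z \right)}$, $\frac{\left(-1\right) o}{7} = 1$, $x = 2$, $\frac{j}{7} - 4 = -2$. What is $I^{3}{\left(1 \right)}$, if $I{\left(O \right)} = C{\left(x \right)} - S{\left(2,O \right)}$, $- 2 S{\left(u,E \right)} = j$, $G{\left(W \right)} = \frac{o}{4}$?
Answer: $\frac{3375}{8} \approx 421.88$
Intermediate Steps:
$j = 14$ ($j = 28 + 7 \left(-2\right) = 28 - 14 = 14$)
$o = -7$ ($o = \left(-7\right) 1 = -7$)
$G{\left(W \right)} = - \frac{7}{4}$
$C{\left(z \right)} = 4 - \frac{7 z}{4}$ ($C{\left(z \right)} = 4 + z \left(- \frac{7}{4}\right) = 4 - \frac{7 z}{4}$)
$S{\left(u,E \right)} = -7$ ($S{\left(u,E \right)} = \left(- \frac{1}{2}\right) 14 = -7$)
$I{\left(O \right)} = \frac{15}{2}$ ($I{\left(O \right)} = \left(4 - \frac{7}{2}\right) - -7 = \left(4 - \frac{7}{2}\right) + 7 = \frac{1}{2} + 7 = \frac{15}{2}$)
$I^{3}{\left(1 \right)} = \left(\frac{15}{2}\right)^{3} = \frac{3375}{8}$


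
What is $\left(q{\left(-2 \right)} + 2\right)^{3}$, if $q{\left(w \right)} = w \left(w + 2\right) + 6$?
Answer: $512$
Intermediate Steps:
$q{\left(w \right)} = 6 + w \left(2 + w\right)$ ($q{\left(w \right)} = w \left(2 + w\right) + 6 = 6 + w \left(2 + w\right)$)
$\left(q{\left(-2 \right)} + 2\right)^{3} = \left(\left(6 + \left(-2\right)^{2} + 2 \left(-2\right)\right) + 2\right)^{3} = \left(\left(6 + 4 - 4\right) + 2\right)^{3} = \left(6 + 2\right)^{3} = 8^{3} = 512$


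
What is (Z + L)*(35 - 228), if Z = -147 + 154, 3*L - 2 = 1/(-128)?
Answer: -189333/128 ≈ -1479.2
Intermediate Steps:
L = 85/128 (L = ⅔ + (⅓)/(-128) = ⅔ + (⅓)*(-1/128) = ⅔ - 1/384 = 85/128 ≈ 0.66406)
Z = 7
(Z + L)*(35 - 228) = (7 + 85/128)*(35 - 228) = (981/128)*(-193) = -189333/128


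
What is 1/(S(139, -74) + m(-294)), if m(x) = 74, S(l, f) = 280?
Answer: 1/354 ≈ 0.0028249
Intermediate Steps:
1/(S(139, -74) + m(-294)) = 1/(280 + 74) = 1/354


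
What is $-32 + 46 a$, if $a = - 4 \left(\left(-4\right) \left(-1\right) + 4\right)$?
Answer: $-1504$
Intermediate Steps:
$a = -32$ ($a = - 4 \left(4 + 4\right) = \left(-4\right) 8 = -32$)
$-32 + 46 a = -32 + 46 \left(-32\right) = -32 - 1472 = -1504$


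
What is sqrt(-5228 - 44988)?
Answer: 2*I*sqrt(12554) ≈ 224.09*I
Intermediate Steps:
sqrt(-5228 - 44988) = sqrt(-50216) = 2*I*sqrt(12554)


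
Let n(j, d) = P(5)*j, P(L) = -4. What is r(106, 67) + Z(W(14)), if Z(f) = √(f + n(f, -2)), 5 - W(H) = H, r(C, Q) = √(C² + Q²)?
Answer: 3*√3 + 5*√629 ≈ 130.60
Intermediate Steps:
W(H) = 5 - H
n(j, d) = -4*j
Z(f) = √3*√(-f) (Z(f) = √(f - 4*f) = √(-3*f) = √3*√(-f))
r(106, 67) + Z(W(14)) = √(106² + 67²) + √3*√(-(5 - 1*14)) = √(11236 + 4489) + √3*√(-(5 - 14)) = √15725 + √3*√(-1*(-9)) = 5*√629 + √3*√9 = 5*√629 + √3*3 = 5*√629 + 3*√3 = 3*√3 + 5*√629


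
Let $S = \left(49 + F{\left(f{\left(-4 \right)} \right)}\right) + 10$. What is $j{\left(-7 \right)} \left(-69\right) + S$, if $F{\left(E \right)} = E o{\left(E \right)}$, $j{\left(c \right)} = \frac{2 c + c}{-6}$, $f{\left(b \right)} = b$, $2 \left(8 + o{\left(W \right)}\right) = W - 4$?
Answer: $- \frac{269}{2} \approx -134.5$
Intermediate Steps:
$o{\left(W \right)} = -10 + \frac{W}{2}$ ($o{\left(W \right)} = -8 + \frac{W - 4}{2} = -8 + \frac{-4 + W}{2} = -8 + \left(-2 + \frac{W}{2}\right) = -10 + \frac{W}{2}$)
$j{\left(c \right)} = - \frac{c}{2}$ ($j{\left(c \right)} = 3 c \left(- \frac{1}{6}\right) = - \frac{c}{2}$)
$F{\left(E \right)} = E \left(-10 + \frac{E}{2}\right)$
$S = 107$ ($S = \left(49 + \frac{1}{2} \left(-4\right) \left(-20 - 4\right)\right) + 10 = \left(49 + \frac{1}{2} \left(-4\right) \left(-24\right)\right) + 10 = \left(49 + 48\right) + 10 = 97 + 10 = 107$)
$j{\left(-7 \right)} \left(-69\right) + S = \left(- \frac{1}{2}\right) \left(-7\right) \left(-69\right) + 107 = \frac{7}{2} \left(-69\right) + 107 = - \frac{483}{2} + 107 = - \frac{269}{2}$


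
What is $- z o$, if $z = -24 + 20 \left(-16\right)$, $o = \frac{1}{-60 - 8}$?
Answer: $- \frac{86}{17} \approx -5.0588$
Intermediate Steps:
$o = - \frac{1}{68}$ ($o = \frac{1}{-60 - 8} = \frac{1}{-68} = - \frac{1}{68} \approx -0.014706$)
$z = -344$ ($z = -24 - 320 = -344$)
$- z o = \left(-1\right) \left(-344\right) \left(- \frac{1}{68}\right) = 344 \left(- \frac{1}{68}\right) = - \frac{86}{17}$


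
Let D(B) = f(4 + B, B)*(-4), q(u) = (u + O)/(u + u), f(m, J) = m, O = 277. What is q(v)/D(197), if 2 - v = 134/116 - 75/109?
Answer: -1760885/15583128 ≈ -0.11300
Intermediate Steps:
v = 9691/6322 (v = 2 - (134/116 - 75/109) = 2 - (134*(1/116) - 75*1/109) = 2 - (67/58 - 75/109) = 2 - 1*2953/6322 = 2 - 2953/6322 = 9691/6322 ≈ 1.5329)
q(u) = (277 + u)/(2*u) (q(u) = (u + 277)/(u + u) = (277 + u)/((2*u)) = (277 + u)*(1/(2*u)) = (277 + u)/(2*u))
D(B) = -16 - 4*B (D(B) = (4 + B)*(-4) = -16 - 4*B)
q(v)/D(197) = ((277 + 9691/6322)/(2*(9691/6322)))/(-16 - 4*197) = ((½)*(6322/9691)*(1760885/6322))/(-16 - 788) = (1760885/19382)/(-804) = (1760885/19382)*(-1/804) = -1760885/15583128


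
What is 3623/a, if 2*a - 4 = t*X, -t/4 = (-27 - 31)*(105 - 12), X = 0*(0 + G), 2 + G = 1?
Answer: 3623/2 ≈ 1811.5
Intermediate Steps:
G = -1 (G = -2 + 1 = -1)
X = 0 (X = 0*(0 - 1) = 0*(-1) = 0)
t = 21576 (t = -4*(-27 - 31)*(105 - 12) = -(-232)*93 = -4*(-5394) = 21576)
a = 2 (a = 2 + (21576*0)/2 = 2 + (1/2)*0 = 2 + 0 = 2)
3623/a = 3623/2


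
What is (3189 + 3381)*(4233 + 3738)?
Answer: 52369470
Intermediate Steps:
(3189 + 3381)*(4233 + 3738) = 6570*7971 = 52369470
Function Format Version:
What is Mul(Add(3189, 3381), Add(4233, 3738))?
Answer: 52369470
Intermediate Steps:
Mul(Add(3189, 3381), Add(4233, 3738)) = Mul(6570, 7971) = 52369470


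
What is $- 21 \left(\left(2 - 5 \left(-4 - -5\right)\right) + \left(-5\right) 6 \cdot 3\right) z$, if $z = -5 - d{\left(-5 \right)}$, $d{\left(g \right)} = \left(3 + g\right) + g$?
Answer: $3906$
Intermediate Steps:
$d{\left(g \right)} = 3 + 2 g$
$z = 2$ ($z = -5 - \left(3 + 2 \left(-5\right)\right) = -5 - \left(3 - 10\right) = -5 - -7 = -5 + 7 = 2$)
$- 21 \left(\left(2 - 5 \left(-4 - -5\right)\right) + \left(-5\right) 6 \cdot 3\right) z = - 21 \left(\left(2 - 5 \left(-4 - -5\right)\right) + \left(-5\right) 6 \cdot 3\right) 2 = - 21 \left(\left(2 - 5 \left(-4 + 5\right)\right) - 90\right) 2 = - 21 \left(\left(2 - 5\right) - 90\right) 2 = - 21 \left(-3 - 90\right) 2 = \left(-21\right) \left(-93\right) 2 = 1953 \cdot 2 = 3906$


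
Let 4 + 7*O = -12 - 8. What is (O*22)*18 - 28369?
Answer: -208087/7 ≈ -29727.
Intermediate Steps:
O = -24/7 (O = -4/7 + (-12 - 8)/7 = -4/7 + (1/7)*(-20) = -4/7 - 20/7 = -24/7 ≈ -3.4286)
(O*22)*18 - 28369 = -24/7*22*18 - 28369 = -528/7*18 - 28369 = -9504/7 - 28369 = -208087/7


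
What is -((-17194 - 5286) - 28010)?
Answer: 50490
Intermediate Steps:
-((-17194 - 5286) - 28010) = -(-22480 - 28010) = -1*(-50490) = 50490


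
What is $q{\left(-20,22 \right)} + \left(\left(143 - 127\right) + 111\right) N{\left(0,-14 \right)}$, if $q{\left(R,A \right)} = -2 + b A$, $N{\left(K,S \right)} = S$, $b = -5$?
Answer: $-1890$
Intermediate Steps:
$q{\left(R,A \right)} = -2 - 5 A$
$q{\left(-20,22 \right)} + \left(\left(143 - 127\right) + 111\right) N{\left(0,-14 \right)} = \left(-2 - 110\right) + \left(\left(143 - 127\right) + 111\right) \left(-14\right) = \left(-2 - 110\right) + \left(16 + 111\right) \left(-14\right) = -112 + 127 \left(-14\right) = -112 - 1778 = -1890$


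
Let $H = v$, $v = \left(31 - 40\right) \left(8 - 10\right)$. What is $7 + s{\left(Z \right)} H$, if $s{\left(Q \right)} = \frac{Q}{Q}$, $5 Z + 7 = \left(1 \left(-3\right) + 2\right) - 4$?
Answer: $25$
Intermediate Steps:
$v = 18$ ($v = \left(-9\right) \left(-2\right) = 18$)
$H = 18$
$Z = - \frac{12}{5}$ ($Z = - \frac{7}{5} + \frac{\left(1 \left(-3\right) + 2\right) - 4}{5} = - \frac{7}{5} + \frac{\left(-3 + 2\right) - 4}{5} = - \frac{7}{5} + \frac{-1 - 4}{5} = - \frac{7}{5} + \frac{1}{5} \left(-5\right) = - \frac{7}{5} - 1 = - \frac{12}{5} \approx -2.4$)
$s{\left(Q \right)} = 1$
$7 + s{\left(Z \right)} H = 7 + 1 \cdot 18 = 7 + 18 = 25$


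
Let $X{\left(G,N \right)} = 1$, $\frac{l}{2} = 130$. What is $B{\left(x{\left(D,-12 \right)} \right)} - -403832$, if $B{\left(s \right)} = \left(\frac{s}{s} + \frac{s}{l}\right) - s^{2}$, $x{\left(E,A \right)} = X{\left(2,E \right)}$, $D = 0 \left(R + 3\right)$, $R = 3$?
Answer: $\frac{104996321}{260} \approx 4.0383 \cdot 10^{5}$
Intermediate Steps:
$l = 260$ ($l = 2 \cdot 130 = 260$)
$D = 0$ ($D = 0 \left(3 + 3\right) = 0 \cdot 6 = 0$)
$x{\left(E,A \right)} = 1$
$B{\left(s \right)} = 1 - s^{2} + \frac{s}{260}$ ($B{\left(s \right)} = \left(\frac{s}{s} + \frac{s}{260}\right) - s^{2} = \left(1 + s \frac{1}{260}\right) - s^{2} = \left(1 + \frac{s}{260}\right) - s^{2} = 1 - s^{2} + \frac{s}{260}$)
$B{\left(x{\left(D,-12 \right)} \right)} - -403832 = \left(1 - 1^{2} + \frac{1}{260} \cdot 1\right) - -403832 = \left(1 - 1 + \frac{1}{260}\right) + 403832 = \frac{1}{260} + 403832 = \frac{104996321}{260}$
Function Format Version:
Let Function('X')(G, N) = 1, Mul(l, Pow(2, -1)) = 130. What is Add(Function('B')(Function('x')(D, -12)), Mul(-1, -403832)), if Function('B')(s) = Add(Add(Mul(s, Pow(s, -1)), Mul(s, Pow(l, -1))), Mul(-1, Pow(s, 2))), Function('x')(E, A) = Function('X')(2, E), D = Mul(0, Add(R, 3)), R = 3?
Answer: Rational(104996321, 260) ≈ 4.0383e+5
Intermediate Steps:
l = 260 (l = Mul(2, 130) = 260)
D = 0 (D = Mul(0, Add(3, 3)) = Mul(0, 6) = 0)
Function('x')(E, A) = 1
Function('B')(s) = Add(1, Mul(-1, Pow(s, 2)), Mul(Rational(1, 260), s)) (Function('B')(s) = Add(Add(Mul(s, Pow(s, -1)), Mul(s, Pow(260, -1))), Mul(-1, Pow(s, 2))) = Add(Add(1, Mul(s, Rational(1, 260))), Mul(-1, Pow(s, 2))) = Add(Add(1, Mul(Rational(1, 260), s)), Mul(-1, Pow(s, 2))) = Add(1, Mul(-1, Pow(s, 2)), Mul(Rational(1, 260), s)))
Add(Function('B')(Function('x')(D, -12)), Mul(-1, -403832)) = Add(Add(1, Mul(-1, Pow(1, 2)), Mul(Rational(1, 260), 1)), Mul(-1, -403832)) = Add(Add(1, Mul(-1, 1), Rational(1, 260)), 403832) = Add(Add(1, -1, Rational(1, 260)), 403832) = Add(Rational(1, 260), 403832) = Rational(104996321, 260)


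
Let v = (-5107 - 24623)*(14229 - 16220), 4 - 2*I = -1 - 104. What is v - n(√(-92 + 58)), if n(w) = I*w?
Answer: 59192430 - 109*I*√34/2 ≈ 5.9192e+7 - 317.79*I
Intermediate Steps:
I = 109/2 (I = 2 - (-1 - 104)/2 = 2 - ½*(-105) = 2 + 105/2 = 109/2 ≈ 54.500)
v = 59192430 (v = -29730*(-1991) = 59192430)
n(w) = 109*w/2
v - n(√(-92 + 58)) = 59192430 - 109*√(-92 + 58)/2 = 59192430 - 109*√(-34)/2 = 59192430 - 109*I*√34/2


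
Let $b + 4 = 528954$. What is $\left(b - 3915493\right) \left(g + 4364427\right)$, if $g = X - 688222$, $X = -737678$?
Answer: $-9951448042161$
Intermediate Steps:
$b = 528950$ ($b = -4 + 528954 = 528950$)
$g = -1425900$ ($g = -737678 - 688222 = -1425900$)
$\left(b - 3915493\right) \left(g + 4364427\right) = \left(528950 - 3915493\right) \left(-1425900 + 4364427\right) = \left(-3386543\right) 2938527 = -9951448042161$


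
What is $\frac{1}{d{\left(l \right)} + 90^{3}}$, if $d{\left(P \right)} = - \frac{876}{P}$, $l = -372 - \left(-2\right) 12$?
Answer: $\frac{29}{21141073} \approx 1.3717 \cdot 10^{-6}$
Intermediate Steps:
$l = -348$ ($l = -372 - -24 = -372 + 24 = -348$)
$\frac{1}{d{\left(l \right)} + 90^{3}} = \frac{1}{- \frac{876}{-348} + 90^{3}} = \frac{1}{\left(-876\right) \left(- \frac{1}{348}\right) + 729000} = \frac{1}{\frac{73}{29} + 729000} = \frac{1}{\frac{21141073}{29}} = \frac{29}{21141073}$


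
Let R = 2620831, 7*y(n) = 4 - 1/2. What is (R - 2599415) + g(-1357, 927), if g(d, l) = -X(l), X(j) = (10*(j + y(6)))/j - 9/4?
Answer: 79381771/3708 ≈ 21408.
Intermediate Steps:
y(n) = ½ (y(n) = (4 - 1/2)/7 = (4 - 1*½)/7 = (4 - ½)/7 = (⅐)*(7/2) = ½)
X(j) = -9/4 + (5 + 10*j)/j (X(j) = (10*(j + ½))/j - 9/4 = (10*(½ + j))/j - 9*¼ = (5 + 10*j)/j - 9/4 = -9/4 + (5 + 10*j)/j)
g(d, l) = -31/4 - 5/l (g(d, l) = -(31/4 + 5/l) = -31/4 - 5/l)
(R - 2599415) + g(-1357, 927) = (2620831 - 2599415) + (-31/4 - 5/927) = 21416 + (-31/4 - 5*1/927) = 21416 + (-31/4 - 5/927) = 21416 - 28757/3708 = 79381771/3708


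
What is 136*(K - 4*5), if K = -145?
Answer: -22440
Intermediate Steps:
136*(K - 4*5) = 136*(-145 - 4*5) = 136*(-145 - 20) = 136*(-165) = -22440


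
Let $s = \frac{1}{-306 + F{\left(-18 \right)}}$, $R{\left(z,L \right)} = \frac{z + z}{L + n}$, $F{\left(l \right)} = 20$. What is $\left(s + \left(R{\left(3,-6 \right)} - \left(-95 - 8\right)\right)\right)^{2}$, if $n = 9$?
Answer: $\frac{901740841}{81796} \approx 11024.0$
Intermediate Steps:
$R{\left(z,L \right)} = \frac{2 z}{9 + L}$ ($R{\left(z,L \right)} = \frac{z + z}{L + 9} = \frac{2 z}{9 + L}$)
$s = - \frac{1}{286}$ ($s = \frac{1}{-306 + 20} = \frac{1}{-286} = - \frac{1}{286} \approx -0.0034965$)
$\left(s + \left(R{\left(3,-6 \right)} - \left(-95 - 8\right)\right)\right)^{2} = \left(- \frac{1}{286} + \left(2 \cdot 3 \frac{1}{9 - 6} - \left(-95 - 8\right)\right)\right)^{2} = \left(- \frac{1}{286} + \left(2 \cdot 3 \cdot \frac{1}{3} - -103\right)\right)^{2} = \left(- \frac{1}{286} + \left(2 \cdot 3 \cdot \frac{1}{3} + 103\right)\right)^{2} = \left(- \frac{1}{286} + \left(2 + 103\right)\right)^{2} = \left(- \frac{1}{286} + 105\right)^{2} = \left(\frac{30029}{286}\right)^{2} = \frac{901740841}{81796}$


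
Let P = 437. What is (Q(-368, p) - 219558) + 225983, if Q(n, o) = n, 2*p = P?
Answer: 6057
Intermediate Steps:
p = 437/2 (p = (1/2)*437 = 437/2 ≈ 218.50)
(Q(-368, p) - 219558) + 225983 = (-368 - 219558) + 225983 = -219926 + 225983 = 6057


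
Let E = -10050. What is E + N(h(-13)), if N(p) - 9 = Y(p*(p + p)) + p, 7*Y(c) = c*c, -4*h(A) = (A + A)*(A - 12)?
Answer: 11156354927/28 ≈ 3.9844e+8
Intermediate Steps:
h(A) = -A*(-12 + A)/2 (h(A) = -(A + A)*(A - 12)/4 = -2*A*(-12 + A)/4 = -A*(-12 + A)/2)
Y(c) = c²/7 (Y(c) = (c*c)/7 = c²/7)
N(p) = 9 + p + 4*p⁴/7 (N(p) = 9 + ((p*(p + p))²/7 + p) = 9 + ((p*(2*p))²/7 + p) = 9 + ((2*p²)²/7 + p) = 9 + ((4*p⁴)/7 + p) = 9 + (4*p⁴/7 + p) = 9 + (p + 4*p⁴/7) = 9 + p + 4*p⁴/7)
E + N(h(-13)) = -10050 + (9 + (½)*(-13)*(12 - 1*(-13)) + 4*((½)*(-13)*(12 - 1*(-13)))⁴/7) = -10050 + (9 + (½)*(-13)*(12 + 13) + 4*((½)*(-13)*(12 + 13))⁴/7) = -10050 + (9 + (½)*(-13)*25 + 4*((½)*(-13)*25)⁴/7) = -10050 + (9 - 325/2 + 4*(-325/2)⁴/7) = -10050 + (9 - 325/2 + (4/7)*(11156640625/16)) = -10050 + (9 - 325/2 + 11156640625/28) = -10050 + 11156636327/28 = 11156354927/28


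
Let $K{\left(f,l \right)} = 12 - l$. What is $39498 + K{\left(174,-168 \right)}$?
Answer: $39678$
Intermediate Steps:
$39498 + K{\left(174,-168 \right)} = 39498 + \left(12 - -168\right) = 39498 + \left(12 + 168\right) = 39498 + 180 = 39678$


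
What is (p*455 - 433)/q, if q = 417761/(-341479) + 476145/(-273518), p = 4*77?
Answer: -13048725045715254/276858671653 ≈ -47131.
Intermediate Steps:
p = 308
q = -276858671653/93400653122 (q = 417761*(-1/341479) + 476145*(-1/273518) = -417761/341479 - 476145/273518 = -276858671653/93400653122 ≈ -2.9642)
(p*455 - 433)/q = (308*455 - 433)/(-276858671653/93400653122) = (140140 - 433)*(-93400653122/276858671653) = 139707*(-93400653122/276858671653) = -13048725045715254/276858671653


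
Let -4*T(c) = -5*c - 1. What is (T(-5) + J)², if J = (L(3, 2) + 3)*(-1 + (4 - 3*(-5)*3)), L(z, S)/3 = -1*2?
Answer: 22500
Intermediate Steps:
T(c) = ¼ + 5*c/4 (T(c) = -(-5*c - 1)/4 = -(-1 - 5*c)/4 = ¼ + 5*c/4)
L(z, S) = -6 (L(z, S) = 3*(-1*2) = 3*(-2) = -6)
J = -144 (J = (-6 + 3)*(-1 + (4 - 3*(-5)*3)) = -3*(-1 + (4 + 15*3)) = -3*(-1 + (4 + 45)) = -3*(-1 + 49) = -3*48 = -144)
(T(-5) + J)² = ((¼ + (5/4)*(-5)) - 144)² = ((¼ - 25/4) - 144)² = (-6 - 144)² = (-150)² = 22500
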